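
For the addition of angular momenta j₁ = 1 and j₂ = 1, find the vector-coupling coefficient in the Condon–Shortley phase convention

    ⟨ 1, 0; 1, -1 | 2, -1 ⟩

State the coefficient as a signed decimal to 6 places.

j₁+j₂−J=0  J+j₁−j₂=2  J−j₁+j₂=2  j₁+j₂+J+1=5
(j₁±m₁, j₂±m₂, J±M) = (1,1,0,2,1,3)
P² = 2
sum k=0..0:
  [0] +1/2 = 1/2
S = 1/2
C² = P²·S² = 1/2 ; C = +0.707107

+√(1/2) = +0.707107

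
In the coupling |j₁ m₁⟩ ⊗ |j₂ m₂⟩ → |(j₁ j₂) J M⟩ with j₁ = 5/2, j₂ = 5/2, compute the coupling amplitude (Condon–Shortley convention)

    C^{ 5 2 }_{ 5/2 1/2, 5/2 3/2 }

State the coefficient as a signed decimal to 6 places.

+0.645497  (= +√(5/12))

triangle: 0!*5!*5!/11! = 14400/39916800
(j±m)!: 3!*2!*4!*1!*7!*3! = 8709120
prefactor² = (2J+1)*Δ*N² = 34560
  k=0: +1/(0!*0!*2!*4!*3!*1!) = 1/288
Σ = 1/288  ⇒  CG² = 34560*1/288² = 5/12
CG = +√(5/12) = +0.645497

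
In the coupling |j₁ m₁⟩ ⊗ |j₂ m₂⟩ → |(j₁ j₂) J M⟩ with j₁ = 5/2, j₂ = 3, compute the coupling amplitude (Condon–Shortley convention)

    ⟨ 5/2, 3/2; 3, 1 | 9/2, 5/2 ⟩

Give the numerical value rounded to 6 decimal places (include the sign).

j₁+j₂−J=1  J+j₁−j₂=4  J−j₁+j₂=5  j₁+j₂+J+1=11
(j₁±m₁, j₂±m₂, J±M) = (4,1,4,2,7,2)
P² = 92160/11
sum k=0..1:
  [0] +1/144 = 1/144
  [1] −1/288 = -1/288
S = 1/288
C² = P²·S² = 10/99 ; C = +0.317821

+0.317821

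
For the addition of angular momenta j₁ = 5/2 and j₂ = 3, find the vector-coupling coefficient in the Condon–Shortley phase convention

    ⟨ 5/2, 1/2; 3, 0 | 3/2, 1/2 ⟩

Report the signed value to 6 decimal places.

+0.338062  (= +√(4/35))

√[4·4!1!2!/8! · 3!2!3!3!2!1!] = √(144/35)
  +(−1)^1/∏(1,3,1,2,0,0)! = -1/12  (running -1/12)
  +(−1)^2/∏(2,2,0,1,1,1)! = 1/4  (running 1/6)
⟨..|..⟩ = √(144/35)·(1/6) = +0.338062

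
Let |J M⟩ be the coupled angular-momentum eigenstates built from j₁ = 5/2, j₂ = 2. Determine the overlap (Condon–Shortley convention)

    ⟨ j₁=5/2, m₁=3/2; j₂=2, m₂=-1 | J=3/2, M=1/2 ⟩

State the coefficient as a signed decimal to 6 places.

-0.138013

j₁+j₂−J=3  J+j₁−j₂=2  J−j₁+j₂=1  j₁+j₂+J+1=7
(j₁±m₁, j₂±m₂, J±M) = (4,1,1,3,2,1)
P² = 96/35
sum k=0..1:
  [0] +1/6 = 1/6
  [1] −1/4 = -1/4
S = -1/12
C² = P²·S² = 2/105 ; C = -0.138013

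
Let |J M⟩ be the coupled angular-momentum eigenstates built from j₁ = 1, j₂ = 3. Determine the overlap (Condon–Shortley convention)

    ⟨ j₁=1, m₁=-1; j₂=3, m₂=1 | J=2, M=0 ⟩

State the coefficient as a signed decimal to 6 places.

triangle: 2!*0!*4!/7! = 48/5040
(j±m)!: 0!*2!*4!*2!*2!*2! = 384
prefactor² = (2J+1)*Δ*N² = 128/7
  k=2: +1/(2!*0!*0!*2!*0!*2!) = 1/8
Σ = 1/8  ⇒  CG² = 128/7*1/8² = 2/7
CG = +√(2/7) = +0.534522

+0.534522  (= +√(2/7))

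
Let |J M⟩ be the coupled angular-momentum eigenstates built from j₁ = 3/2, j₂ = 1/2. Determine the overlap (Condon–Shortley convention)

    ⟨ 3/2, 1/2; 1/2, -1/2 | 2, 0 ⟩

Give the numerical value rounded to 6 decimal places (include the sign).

+0.707107

j₁+j₂−J=0  J+j₁−j₂=3  J−j₁+j₂=1  j₁+j₂+J+1=5
(j₁±m₁, j₂±m₂, J±M) = (2,1,0,1,2,2)
P² = 2
sum k=0..0:
  [0] +1/2 = 1/2
S = 1/2
C² = P²·S² = 1/2 ; C = +0.707107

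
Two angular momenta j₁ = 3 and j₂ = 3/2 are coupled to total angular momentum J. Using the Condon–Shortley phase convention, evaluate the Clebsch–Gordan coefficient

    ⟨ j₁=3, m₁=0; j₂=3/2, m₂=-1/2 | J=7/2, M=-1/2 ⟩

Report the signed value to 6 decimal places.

+0.308607

j₁+j₂−J=1  J+j₁−j₂=5  J−j₁+j₂=2  j₁+j₂+J+1=9
(j₁±m₁, j₂±m₂, J±M) = (3,3,1,2,3,4)
P² = 384/7
sum k=0..1:
  [0] +1/12 = 1/12
  [1] −1/24 = -1/24
S = 1/24
C² = P²·S² = 2/21 ; C = +0.308607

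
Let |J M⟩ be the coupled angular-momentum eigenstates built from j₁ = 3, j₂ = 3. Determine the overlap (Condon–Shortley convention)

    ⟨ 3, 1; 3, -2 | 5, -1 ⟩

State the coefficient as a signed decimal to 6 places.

+0.566947  (= +√(9/28))

√[11·1!5!5!/12! · 4!2!1!5!4!6!] = √(230400/7)
  +(−1)^0/∏(0,1,2,1,3,4)! = 1/288  (running 1/288)
  +(−1)^1/∏(1,0,1,0,4,5)! = -1/2880  (running 1/320)
⟨..|..⟩ = √(230400/7)·(1/320) = +0.566947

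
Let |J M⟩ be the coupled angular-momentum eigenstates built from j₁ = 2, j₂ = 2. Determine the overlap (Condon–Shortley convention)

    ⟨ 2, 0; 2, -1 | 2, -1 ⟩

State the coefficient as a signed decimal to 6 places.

-0.267261

j₁+j₂−J=2  J+j₁−j₂=2  J−j₁+j₂=2  j₁+j₂+J+1=7
(j₁±m₁, j₂±m₂, J±M) = (2,2,1,3,1,3)
P² = 8/7
sum k=0..1:
  [0] +1/4 = 1/4
  [1] −1/2 = -1/2
S = -1/4
C² = P²·S² = 1/14 ; C = -0.267261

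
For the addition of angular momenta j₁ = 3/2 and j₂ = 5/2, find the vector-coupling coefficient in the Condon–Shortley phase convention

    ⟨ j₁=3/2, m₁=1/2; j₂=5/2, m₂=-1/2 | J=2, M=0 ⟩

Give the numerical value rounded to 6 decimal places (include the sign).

-0.267261  (= −√(1/14))

j₁+j₂−J=2  J+j₁−j₂=1  J−j₁+j₂=3  j₁+j₂+J+1=7
(j₁±m₁, j₂±m₂, J±M) = (2,1,2,3,2,2)
P² = 8/7
sum k=0..1:
  [0] +1/4 = 1/4
  [1] −1/2 = -1/2
S = -1/4
C² = P²·S² = 1/14 ; C = -0.267261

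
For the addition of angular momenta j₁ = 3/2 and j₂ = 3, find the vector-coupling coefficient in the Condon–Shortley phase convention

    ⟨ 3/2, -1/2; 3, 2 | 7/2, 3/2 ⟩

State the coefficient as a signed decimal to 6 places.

−√(3/7) = -0.654654

√[8·1!2!5!/9! · 1!2!5!1!5!2!] = √(6400/21)
  +(−1)^0/∏(0,1,2,5,0,0)! = 1/240  (running 1/240)
  +(−1)^1/∏(1,0,1,4,1,1)! = -1/24  (running -3/80)
⟨..|..⟩ = √(6400/21)·(-3/80) = -0.654654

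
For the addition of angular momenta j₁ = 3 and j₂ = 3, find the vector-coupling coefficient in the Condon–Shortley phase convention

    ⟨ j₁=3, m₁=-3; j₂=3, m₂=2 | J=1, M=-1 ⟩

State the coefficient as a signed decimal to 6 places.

−√(3/28) = -0.327327

triangle: 5!×1!×1!/8! = 120/40320
(j±m)!: 0!×6!×5!×1!×0!×2! = 172800
prefactor² = (2J+1)×Δ×N² = 10800/7
  k=5: −1/(5!×0!×1!×0!×0!×1!) = -1/120
Σ = -1/120  ⇒  CG² = 10800/7×(-1/120)² = 3/28
CG = −√(3/28) = -0.327327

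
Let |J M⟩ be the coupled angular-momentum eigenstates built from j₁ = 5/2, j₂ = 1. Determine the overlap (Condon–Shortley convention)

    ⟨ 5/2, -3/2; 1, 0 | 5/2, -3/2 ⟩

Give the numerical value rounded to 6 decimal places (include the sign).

-0.507093

√[6·1!4!1!/7! · 1!4!1!1!1!4!] = √(576/35)
  +(−1)^0/∏(0,1,4,1,0,0)! = 1/24  (running 1/24)
  +(−1)^1/∏(1,0,3,0,1,1)! = -1/6  (running -1/8)
⟨..|..⟩ = √(576/35)·(-1/8) = -0.507093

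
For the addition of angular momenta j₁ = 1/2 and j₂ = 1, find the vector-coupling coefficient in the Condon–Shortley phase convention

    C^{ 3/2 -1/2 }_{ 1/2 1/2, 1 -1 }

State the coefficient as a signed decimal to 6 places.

√[4·0!1!2!/4! · 1!0!0!2!1!2!] = √(4/3)
  +(−1)^0/∏(0,0,0,0,1,2)! = 1/2  (running 1/2)
⟨..|..⟩ = √(4/3)·(1/2) = +0.577350

+√(1/3) = +0.577350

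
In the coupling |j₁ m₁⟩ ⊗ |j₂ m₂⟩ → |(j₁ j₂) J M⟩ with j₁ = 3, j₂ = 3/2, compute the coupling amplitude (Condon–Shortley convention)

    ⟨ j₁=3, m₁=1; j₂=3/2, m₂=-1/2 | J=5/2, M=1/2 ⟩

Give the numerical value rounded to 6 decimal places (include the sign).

j₁+j₂−J=2  J+j₁−j₂=4  J−j₁+j₂=1  j₁+j₂+J+1=8
(j₁±m₁, j₂±m₂, J±M) = (4,2,1,2,3,2)
P² = 288/35
sum k=0..1:
  [0] +1/8 = 1/8
  [1] −1/6 = -1/6
S = -1/24
C² = P²·S² = 1/70 ; C = -0.119523

−√(1/70) = -0.119523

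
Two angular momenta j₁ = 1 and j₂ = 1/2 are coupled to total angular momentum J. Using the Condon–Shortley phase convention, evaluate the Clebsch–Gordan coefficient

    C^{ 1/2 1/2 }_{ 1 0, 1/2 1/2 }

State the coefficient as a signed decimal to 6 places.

−√(1/3) ≈ -0.577350

√[2·1!1!0!/3! · 1!1!1!0!1!0!] = √(1/3)
  +(−1)^1/∏(1,0,0,0,1,0)! = -1  (running -1)
⟨..|..⟩ = √(1/3)·(-1) = -0.577350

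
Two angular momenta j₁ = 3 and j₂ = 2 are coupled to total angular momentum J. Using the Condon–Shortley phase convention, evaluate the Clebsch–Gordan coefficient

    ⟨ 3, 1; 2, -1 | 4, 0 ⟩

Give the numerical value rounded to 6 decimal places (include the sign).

j₁+j₂−J=1  J+j₁−j₂=5  J−j₁+j₂=3  j₁+j₂+J+1=10
(j₁±m₁, j₂±m₂, J±M) = (4,2,1,3,4,4)
P² = 10368/35
sum k=0..1:
  [0] +1/24 = 1/24
  [1] −1/144 = -1/144
S = 5/144
C² = P²·S² = 5/14 ; C = +0.597614

+0.597614  (= +√(5/14))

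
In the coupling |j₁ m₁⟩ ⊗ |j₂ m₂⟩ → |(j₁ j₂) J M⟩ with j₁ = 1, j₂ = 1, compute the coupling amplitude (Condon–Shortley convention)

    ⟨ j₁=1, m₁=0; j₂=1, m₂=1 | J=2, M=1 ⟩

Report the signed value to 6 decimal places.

+√(1/2) = +0.707107

√[5·0!2!2!/5! · 1!1!2!0!3!1!] = √(2)
  +(−1)^0/∏(0,0,1,2,1,0)! = 1/2  (running 1/2)
⟨..|..⟩ = √(2)·(1/2) = +0.707107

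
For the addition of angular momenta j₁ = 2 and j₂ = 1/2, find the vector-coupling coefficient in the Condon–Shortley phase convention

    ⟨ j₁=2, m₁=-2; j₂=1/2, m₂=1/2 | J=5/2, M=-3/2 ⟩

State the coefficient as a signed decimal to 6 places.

+0.447214

√[6·0!4!1!/6! · 0!4!1!0!1!4!] = √(576/5)
  +(−1)^0/∏(0,0,4,1,0,0)! = 1/24  (running 1/24)
⟨..|..⟩ = √(576/5)·(1/24) = +0.447214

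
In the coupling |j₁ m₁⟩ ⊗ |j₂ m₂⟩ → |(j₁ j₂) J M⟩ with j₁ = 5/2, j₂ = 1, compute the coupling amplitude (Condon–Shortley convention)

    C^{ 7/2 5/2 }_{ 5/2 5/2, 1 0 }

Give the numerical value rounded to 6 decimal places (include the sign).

√[8·0!5!2!/8! · 5!0!1!1!6!1!] = √(28800/7)
  +(−1)^0/∏(0,0,0,1,5,1)! = 1/120  (running 1/120)
⟨..|..⟩ = √(28800/7)·(1/120) = +0.534522

+√(2/7) = +0.534522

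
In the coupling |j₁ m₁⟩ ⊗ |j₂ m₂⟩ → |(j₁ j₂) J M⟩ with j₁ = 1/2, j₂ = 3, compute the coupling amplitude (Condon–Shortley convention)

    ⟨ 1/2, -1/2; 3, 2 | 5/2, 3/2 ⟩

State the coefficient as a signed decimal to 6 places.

triangle: 1!*0!*5!/7! = 120/5040
(j±m)!: 0!*1!*5!*1!*4!*1! = 2880
prefactor² = (2J+1)*Δ*N² = 2880/7
  k=1: −1/(1!*0!*0!*4!*0!*1!) = -1/24
Σ = -1/24  ⇒  CG² = 2880/7*(-1/24)² = 5/7
CG = −√(5/7) = -0.845154

-0.845154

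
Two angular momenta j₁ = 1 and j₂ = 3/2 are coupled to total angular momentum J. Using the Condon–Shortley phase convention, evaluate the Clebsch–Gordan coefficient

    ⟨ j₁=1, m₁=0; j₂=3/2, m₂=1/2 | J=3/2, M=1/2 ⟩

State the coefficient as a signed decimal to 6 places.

-0.258199

triangle: 1!*1!*2!/5! = 2/120
(j±m)!: 1!*1!*2!*1!*2!*1! = 4
prefactor² = (2J+1)*Δ*N² = 4/15
  k=0: +1/(0!*1!*1!*2!*0!*0!) = 1/2
  k=1: −1/(1!*0!*0!*1!*1!*1!) = -1
Σ = -1/2  ⇒  CG² = 4/15*(-1/2)² = 1/15
CG = −√(1/15) = -0.258199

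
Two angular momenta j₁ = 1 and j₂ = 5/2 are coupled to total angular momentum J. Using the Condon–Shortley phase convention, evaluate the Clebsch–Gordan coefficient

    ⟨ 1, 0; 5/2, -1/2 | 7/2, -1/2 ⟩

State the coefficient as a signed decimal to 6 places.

+0.755929

triangle: 0!·2!·5!/8! = 240/40320
(j±m)!: 1!·1!·2!·3!·3!·4! = 1728
prefactor² = (2J+1)·Δ·N² = 576/7
  k=0: +1/(0!·0!·1!·2!·1!·3!) = 1/12
Σ = 1/12  ⇒  CG² = 576/7·1/12² = 4/7
CG = +√(4/7) = +0.755929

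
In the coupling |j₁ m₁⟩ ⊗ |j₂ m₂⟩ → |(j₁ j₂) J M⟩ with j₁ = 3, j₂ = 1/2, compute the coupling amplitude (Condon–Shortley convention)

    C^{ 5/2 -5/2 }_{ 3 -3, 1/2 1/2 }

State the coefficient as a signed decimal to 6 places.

j₁+j₂−J=1  J+j₁−j₂=5  J−j₁+j₂=0  j₁+j₂+J+1=7
(j₁±m₁, j₂±m₂, J±M) = (0,6,1,0,0,5)
P² = 86400/7
sum k=1..1:
  [1] −1/120 = -1/120
S = -1/120
C² = P²·S² = 6/7 ; C = -0.925820

-0.925820  (= −√(6/7))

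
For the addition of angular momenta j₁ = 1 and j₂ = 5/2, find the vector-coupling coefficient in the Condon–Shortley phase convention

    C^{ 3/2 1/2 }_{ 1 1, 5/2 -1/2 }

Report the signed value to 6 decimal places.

+0.447214  (= +√(1/5))

j₁+j₂−J=2  J+j₁−j₂=0  J−j₁+j₂=3  j₁+j₂+J+1=6
(j₁±m₁, j₂±m₂, J±M) = (2,0,2,3,2,1)
P² = 16/5
sum k=0..0:
  [0] +1/4 = 1/4
S = 1/4
C² = P²·S² = 1/5 ; C = +0.447214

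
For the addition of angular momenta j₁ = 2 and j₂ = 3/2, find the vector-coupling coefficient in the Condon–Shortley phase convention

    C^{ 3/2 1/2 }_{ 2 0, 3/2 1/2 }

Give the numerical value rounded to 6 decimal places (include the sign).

−√(1/5) = -0.447214

j₁+j₂−J=2  J+j₁−j₂=2  J−j₁+j₂=1  j₁+j₂+J+1=6
(j₁±m₁, j₂±m₂, J±M) = (2,2,2,1,2,1)
P² = 16/45
sum k=1..2:
  [1] −1/1 = -1
  [2] +1/4 = 1/4
S = -3/4
C² = P²·S² = 1/5 ; C = -0.447214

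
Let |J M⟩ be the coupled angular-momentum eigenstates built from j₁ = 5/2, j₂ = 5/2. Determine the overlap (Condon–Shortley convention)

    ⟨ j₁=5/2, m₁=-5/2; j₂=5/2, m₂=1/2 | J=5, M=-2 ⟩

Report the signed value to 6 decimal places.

triangle: 0!*5!*5!/11! = 14400/39916800
(j±m)!: 0!*5!*3!*2!*3!*7! = 43545600
prefactor² = (2J+1)*Δ*N² = 172800
  k=0: +1/(0!*0!*5!*3!*0!*2!) = 1/1440
Σ = 1/1440  ⇒  CG² = 172800*1/1440² = 1/12
CG = +√(1/12) = +0.288675

+0.288675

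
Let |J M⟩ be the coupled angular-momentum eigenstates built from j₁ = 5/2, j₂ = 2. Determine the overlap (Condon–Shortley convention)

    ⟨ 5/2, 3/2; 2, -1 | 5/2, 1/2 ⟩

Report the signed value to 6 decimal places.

√[6·2!3!2!/8! · 4!1!1!3!3!2!] = √(216/35)
  +(−1)^0/∏(0,2,1,1,2,1)! = 1/4  (running 1/4)
  +(−1)^1/∏(1,1,0,0,3,2)! = -1/12  (running 1/6)
⟨..|..⟩ = √(216/35)·(1/6) = +0.414039

+√(6/35) = +0.414039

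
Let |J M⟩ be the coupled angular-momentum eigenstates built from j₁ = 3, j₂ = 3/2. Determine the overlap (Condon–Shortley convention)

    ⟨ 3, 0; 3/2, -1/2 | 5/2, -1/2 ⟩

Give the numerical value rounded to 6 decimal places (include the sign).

-0.414039

√[6·2!4!1!/8! · 3!3!1!2!2!3!] = √(216/35)
  +(−1)^0/∏(0,2,3,1,1,0)! = 1/12  (running 1/12)
  +(−1)^1/∏(1,1,2,0,2,1)! = -1/4  (running -1/6)
⟨..|..⟩ = √(216/35)·(-1/6) = -0.414039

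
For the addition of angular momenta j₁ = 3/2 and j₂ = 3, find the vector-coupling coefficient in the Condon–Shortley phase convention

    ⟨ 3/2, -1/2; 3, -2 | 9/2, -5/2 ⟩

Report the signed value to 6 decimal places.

+0.707107

√[10·0!3!6!/10! · 1!2!1!5!2!7!] = √(28800)
  +(−1)^0/∏(0,0,2,1,1,5)! = 1/240  (running 1/240)
⟨..|..⟩ = √(28800)·(1/240) = +0.707107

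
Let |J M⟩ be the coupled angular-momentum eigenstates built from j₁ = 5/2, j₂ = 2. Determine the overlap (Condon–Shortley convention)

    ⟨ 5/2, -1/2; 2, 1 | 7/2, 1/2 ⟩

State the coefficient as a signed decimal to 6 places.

−√(14/45) ≈ -0.557773

√[8·1!4!3!/9! · 2!3!3!1!4!3!] = √(1152/35)
  +(−1)^0/∏(0,1,3,3,1,0)! = 1/36  (running 1/36)
  +(−1)^1/∏(1,0,2,2,2,1)! = -1/8  (running -7/72)
⟨..|..⟩ = √(1152/35)·(-7/72) = -0.557773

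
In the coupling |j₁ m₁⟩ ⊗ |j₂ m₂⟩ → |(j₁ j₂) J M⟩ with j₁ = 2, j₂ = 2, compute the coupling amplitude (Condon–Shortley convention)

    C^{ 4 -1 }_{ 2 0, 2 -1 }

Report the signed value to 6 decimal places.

+0.654654  (= +√(3/7))

j₁+j₂−J=0  J+j₁−j₂=4  J−j₁+j₂=4  j₁+j₂+J+1=9
(j₁±m₁, j₂±m₂, J±M) = (2,2,1,3,3,5)
P² = 1728/7
sum k=0..0:
  [0] +1/24 = 1/24
S = 1/24
C² = P²·S² = 3/7 ; C = +0.654654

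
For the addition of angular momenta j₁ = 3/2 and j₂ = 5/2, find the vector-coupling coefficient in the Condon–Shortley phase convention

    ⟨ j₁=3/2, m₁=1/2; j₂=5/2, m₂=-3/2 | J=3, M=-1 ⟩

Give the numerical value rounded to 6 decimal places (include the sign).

+√(49/120) ≈ +0.639010

j₁+j₂−J=1  J+j₁−j₂=2  J−j₁+j₂=4  j₁+j₂+J+1=8
(j₁±m₁, j₂±m₂, J±M) = (2,1,1,4,2,4)
P² = 96/5
sum k=0..1:
  [0] +1/6 = 1/6
  [1] −1/48 = -1/48
S = 7/48
C² = P²·S² = 49/120 ; C = +0.639010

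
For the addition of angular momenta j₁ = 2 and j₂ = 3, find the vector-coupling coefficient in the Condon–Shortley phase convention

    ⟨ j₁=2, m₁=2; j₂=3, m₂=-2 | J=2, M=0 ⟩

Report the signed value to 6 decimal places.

√[5·3!1!3!/8! · 4!0!1!5!2!2!] = √(360/7)
  +(−1)^0/∏(0,3,0,1,1,2)! = 1/12  (running 1/12)
⟨..|..⟩ = √(360/7)·(1/12) = +0.597614

+0.597614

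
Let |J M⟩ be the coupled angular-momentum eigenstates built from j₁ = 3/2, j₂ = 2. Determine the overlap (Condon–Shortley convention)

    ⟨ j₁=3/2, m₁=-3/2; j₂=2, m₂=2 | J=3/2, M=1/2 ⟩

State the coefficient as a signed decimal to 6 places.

+√(2/5) = +0.632456

j₁+j₂−J=2  J+j₁−j₂=1  J−j₁+j₂=2  j₁+j₂+J+1=6
(j₁±m₁, j₂±m₂, J±M) = (0,3,4,0,2,1)
P² = 32/5
sum k=2..2:
  [2] +1/4 = 1/4
S = 1/4
C² = P²·S² = 2/5 ; C = +0.632456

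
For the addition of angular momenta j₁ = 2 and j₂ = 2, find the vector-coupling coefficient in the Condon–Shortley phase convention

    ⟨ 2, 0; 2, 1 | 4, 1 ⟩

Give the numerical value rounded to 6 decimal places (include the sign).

+√(3/7) = +0.654654

triangle: 0!×4!×4!/9! = 576/362880
(j±m)!: 2!×2!×3!×1!×5!×3! = 17280
prefactor² = (2J+1)×Δ×N² = 1728/7
  k=0: +1/(0!×0!×2!×3!×2!×1!) = 1/24
Σ = 1/24  ⇒  CG² = 1728/7×1/24² = 3/7
CG = +√(3/7) = +0.654654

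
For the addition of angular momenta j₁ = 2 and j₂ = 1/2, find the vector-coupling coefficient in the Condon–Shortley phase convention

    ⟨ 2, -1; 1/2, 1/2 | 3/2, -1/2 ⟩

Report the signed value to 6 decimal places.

−√(3/5) ≈ -0.774597

√[4·1!3!0!/5! · 1!3!1!0!1!2!] = √(12/5)
  +(−1)^1/∏(1,0,2,0,1,0)! = -1/2  (running -1/2)
⟨..|..⟩ = √(12/5)·(-1/2) = -0.774597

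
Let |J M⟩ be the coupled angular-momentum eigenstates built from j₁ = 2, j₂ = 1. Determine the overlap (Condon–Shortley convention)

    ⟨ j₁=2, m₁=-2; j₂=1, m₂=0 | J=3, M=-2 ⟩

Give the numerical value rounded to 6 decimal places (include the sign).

+√(1/3) = +0.577350

triangle: 0!×4!×2!/7! = 48/5040
(j±m)!: 0!×4!×1!×1!×1!×5! = 2880
prefactor² = (2J+1)×Δ×N² = 192
  k=0: +1/(0!×0!×4!×1!×0!×1!) = 1/24
Σ = 1/24  ⇒  CG² = 192×1/24² = 1/3
CG = +√(1/3) = +0.577350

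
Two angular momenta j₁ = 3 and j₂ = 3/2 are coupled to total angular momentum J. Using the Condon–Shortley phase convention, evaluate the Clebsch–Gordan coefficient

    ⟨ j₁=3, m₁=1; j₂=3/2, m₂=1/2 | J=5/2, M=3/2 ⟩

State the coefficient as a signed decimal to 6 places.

−√(7/20) ≈ -0.591608

j₁+j₂−J=2  J+j₁−j₂=4  J−j₁+j₂=1  j₁+j₂+J+1=8
(j₁±m₁, j₂±m₂, J±M) = (4,2,2,1,4,1)
P² = 576/35
sum k=1..2:
  [1] −1/6 = -1/6
  [2] +1/48 = 1/48
S = -7/48
C² = P²·S² = 7/20 ; C = -0.591608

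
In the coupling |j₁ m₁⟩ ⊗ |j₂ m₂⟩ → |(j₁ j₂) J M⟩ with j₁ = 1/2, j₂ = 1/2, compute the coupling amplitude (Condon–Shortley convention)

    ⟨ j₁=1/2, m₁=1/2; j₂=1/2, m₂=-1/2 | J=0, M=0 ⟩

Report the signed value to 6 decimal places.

+0.707107

triangle: 1!·0!·0!/2! = 1/2
(j±m)!: 1!·0!·0!·1!·0!·0! = 1
prefactor² = (2J+1)·Δ·N² = 1/2
  k=0: +1/(0!·1!·0!·0!·0!·0!) = 1
Σ = 1  ⇒  CG² = 1/2·1² = 1/2
CG = +√(1/2) = +0.707107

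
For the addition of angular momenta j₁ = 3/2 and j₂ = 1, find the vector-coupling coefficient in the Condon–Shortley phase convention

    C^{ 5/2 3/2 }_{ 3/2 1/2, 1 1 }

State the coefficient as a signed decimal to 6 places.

j₁+j₂−J=0  J+j₁−j₂=3  J−j₁+j₂=2  j₁+j₂+J+1=6
(j₁±m₁, j₂±m₂, J±M) = (2,1,2,0,4,1)
P² = 48/5
sum k=0..0:
  [0] +1/4 = 1/4
S = 1/4
C² = P²·S² = 3/5 ; C = +0.774597

+√(3/5) = +0.774597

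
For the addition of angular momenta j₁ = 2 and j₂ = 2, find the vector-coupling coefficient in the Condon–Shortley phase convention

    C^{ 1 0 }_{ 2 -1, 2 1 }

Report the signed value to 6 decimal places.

+√(1/10) ≈ +0.316228

√[3·3!1!1!/6! · 1!3!3!1!1!1!] = √(9/10)
  +(−1)^2/∏(2,1,1,1,0,0)! = 1/2  (running 1/2)
  +(−1)^3/∏(3,0,0,0,1,1)! = -1/6  (running 1/3)
⟨..|..⟩ = √(9/10)·(1/3) = +0.316228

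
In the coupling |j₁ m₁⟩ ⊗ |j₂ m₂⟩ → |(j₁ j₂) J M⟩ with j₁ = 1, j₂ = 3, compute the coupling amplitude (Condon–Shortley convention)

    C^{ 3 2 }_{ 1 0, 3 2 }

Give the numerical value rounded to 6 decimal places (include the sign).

−√(1/3) = -0.577350

triangle: 1!×1!×5!/8! = 120/40320
(j±m)!: 1!×1!×5!×1!×5!×1! = 14400
prefactor² = (2J+1)×Δ×N² = 300
  k=0: +1/(0!×1!×1!×5!×0!×0!) = 1/120
  k=1: −1/(1!×0!×0!×4!×1!×1!) = -1/24
Σ = -1/30  ⇒  CG² = 300×(-1/30)² = 1/3
CG = −√(1/3) = -0.577350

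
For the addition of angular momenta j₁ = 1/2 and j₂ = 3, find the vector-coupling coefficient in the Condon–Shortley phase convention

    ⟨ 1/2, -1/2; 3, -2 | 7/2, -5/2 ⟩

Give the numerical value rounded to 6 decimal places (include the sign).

+0.925820

√[8·0!1!6!/8! · 0!1!1!5!1!6!] = √(86400/7)
  +(−1)^0/∏(0,0,1,1,0,5)! = 1/120  (running 1/120)
⟨..|..⟩ = √(86400/7)·(1/120) = +0.925820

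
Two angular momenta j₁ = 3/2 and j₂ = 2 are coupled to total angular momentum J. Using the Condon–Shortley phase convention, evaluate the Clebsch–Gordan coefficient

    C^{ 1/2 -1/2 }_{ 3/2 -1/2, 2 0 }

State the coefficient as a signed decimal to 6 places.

√[2·3!0!1!/5! · 1!2!2!2!0!1!] = √(4/5)
  +(−1)^2/∏(2,1,0,0,0,1)! = 1/2  (running 1/2)
⟨..|..⟩ = √(4/5)·(1/2) = +0.447214

+0.447214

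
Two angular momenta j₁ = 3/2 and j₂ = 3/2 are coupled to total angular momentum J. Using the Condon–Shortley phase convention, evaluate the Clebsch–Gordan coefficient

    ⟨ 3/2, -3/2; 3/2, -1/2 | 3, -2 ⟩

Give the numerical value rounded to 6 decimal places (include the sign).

j₁+j₂−J=0  J+j₁−j₂=3  J−j₁+j₂=3  j₁+j₂+J+1=7
(j₁±m₁, j₂±m₂, J±M) = (0,3,1,2,1,5)
P² = 72
sum k=0..0:
  [0] +1/12 = 1/12
S = 1/12
C² = P²·S² = 1/2 ; C = +0.707107

+0.707107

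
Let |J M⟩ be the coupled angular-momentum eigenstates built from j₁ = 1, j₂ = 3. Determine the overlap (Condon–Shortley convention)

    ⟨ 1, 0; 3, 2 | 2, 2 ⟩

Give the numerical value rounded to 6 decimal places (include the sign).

j₁+j₂−J=2  J+j₁−j₂=0  J−j₁+j₂=4  j₁+j₂+J+1=7
(j₁±m₁, j₂±m₂, J±M) = (1,1,5,1,4,0)
P² = 960/7
sum k=1..1:
  [1] −1/24 = -1/24
S = -1/24
C² = P²·S² = 5/21 ; C = -0.487950

-0.487950  (= −√(5/21))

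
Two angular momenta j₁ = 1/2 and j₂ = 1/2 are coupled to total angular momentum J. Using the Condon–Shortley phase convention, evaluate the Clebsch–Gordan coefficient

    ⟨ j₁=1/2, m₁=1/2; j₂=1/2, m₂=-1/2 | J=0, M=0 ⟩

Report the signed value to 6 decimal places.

j₁+j₂−J=1  J+j₁−j₂=0  J−j₁+j₂=0  j₁+j₂+J+1=2
(j₁±m₁, j₂±m₂, J±M) = (1,0,0,1,0,0)
P² = 1/2
sum k=0..0:
  [0] +1/1 = 1
S = 1
C² = P²·S² = 1/2 ; C = +0.707107

+0.707107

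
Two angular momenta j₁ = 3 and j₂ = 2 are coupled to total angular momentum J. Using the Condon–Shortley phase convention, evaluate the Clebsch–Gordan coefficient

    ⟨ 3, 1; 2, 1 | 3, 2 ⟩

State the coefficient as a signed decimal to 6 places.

√[7·2!4!2!/9! · 4!2!3!1!5!1!] = √(64)
  +(−1)^1/∏(1,1,1,2,3,0)! = -1/12  (running -1/12)
  +(−1)^2/∏(2,0,0,1,4,1)! = 1/48  (running -1/16)
⟨..|..⟩ = √(64)·(-1/16) = -0.500000

−√(1/4) ≈ -0.500000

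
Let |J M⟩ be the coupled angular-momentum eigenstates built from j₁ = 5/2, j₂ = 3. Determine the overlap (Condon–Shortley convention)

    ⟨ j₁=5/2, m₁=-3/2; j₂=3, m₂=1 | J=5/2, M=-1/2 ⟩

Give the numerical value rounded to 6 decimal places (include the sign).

j₁+j₂−J=3  J+j₁−j₂=2  J−j₁+j₂=3  j₁+j₂+J+1=9
(j₁±m₁, j₂±m₂, J±M) = (1,4,4,2,2,3)
P² = 576/35
sum k=2..3:
  [2] +1/8 = 1/8
  [3] −1/12 = -1/12
S = 1/24
C² = P²·S² = 1/35 ; C = +0.169031

+0.169031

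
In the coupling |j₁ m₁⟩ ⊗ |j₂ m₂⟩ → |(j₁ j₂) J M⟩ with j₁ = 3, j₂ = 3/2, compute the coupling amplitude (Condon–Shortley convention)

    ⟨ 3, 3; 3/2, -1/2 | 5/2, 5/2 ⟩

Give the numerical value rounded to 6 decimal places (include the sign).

+√(15/28) = +0.731925

j₁+j₂−J=2  J+j₁−j₂=4  J−j₁+j₂=1  j₁+j₂+J+1=8
(j₁±m₁, j₂±m₂, J±M) = (6,0,1,2,5,0)
P² = 8640/7
sum k=0..0:
  [0] +1/48 = 1/48
S = 1/48
C² = P²·S² = 15/28 ; C = +0.731925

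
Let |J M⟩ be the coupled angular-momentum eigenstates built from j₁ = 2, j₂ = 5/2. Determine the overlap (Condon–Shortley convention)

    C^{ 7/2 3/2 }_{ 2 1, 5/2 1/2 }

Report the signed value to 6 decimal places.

√[8·1!3!4!/9! · 3!1!3!2!5!2!] = √(384/7)
  +(−1)^0/∏(0,1,1,3,2,1)! = 1/12  (running 1/12)
  +(−1)^1/∏(1,0,0,2,3,2)! = -1/24  (running 1/24)
⟨..|..⟩ = √(384/7)·(1/24) = +0.308607

+0.308607  (= +√(2/21))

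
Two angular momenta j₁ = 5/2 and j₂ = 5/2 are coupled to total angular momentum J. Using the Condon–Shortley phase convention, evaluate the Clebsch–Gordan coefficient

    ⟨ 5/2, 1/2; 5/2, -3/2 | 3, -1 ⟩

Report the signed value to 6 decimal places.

+0.182574  (= +√(1/30))

√[7·2!3!3!/9! · 3!2!1!4!2!4!] = √(96/5)
  +(−1)^0/∏(0,2,2,1,1,2)! = 1/8  (running 1/8)
  +(−1)^1/∏(1,1,1,0,2,3)! = -1/12  (running 1/24)
⟨..|..⟩ = √(96/5)·(1/24) = +0.182574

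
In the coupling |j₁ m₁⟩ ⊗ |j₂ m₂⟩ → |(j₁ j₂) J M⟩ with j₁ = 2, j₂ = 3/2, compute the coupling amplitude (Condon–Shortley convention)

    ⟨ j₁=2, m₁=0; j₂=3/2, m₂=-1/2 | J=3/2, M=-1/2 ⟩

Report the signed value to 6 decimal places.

-0.447214

j₁+j₂−J=2  J+j₁−j₂=2  J−j₁+j₂=1  j₁+j₂+J+1=6
(j₁±m₁, j₂±m₂, J±M) = (2,2,1,2,1,2)
P² = 16/45
sum k=0..1:
  [0] +1/4 = 1/4
  [1] −1/1 = -1
S = -3/4
C² = P²·S² = 1/5 ; C = -0.447214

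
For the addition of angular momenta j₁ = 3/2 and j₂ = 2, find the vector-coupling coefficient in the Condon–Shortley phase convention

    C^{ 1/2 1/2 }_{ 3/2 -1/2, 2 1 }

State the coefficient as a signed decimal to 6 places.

triangle: 3!×0!×1!/5! = 6/120
(j±m)!: 1!×2!×3!×1!×1!×0! = 12
prefactor² = (2J+1)×Δ×N² = 6/5
  k=2: +1/(2!×1!×0!×1!×0!×0!) = 1/2
Σ = 1/2  ⇒  CG² = 6/5×1/2² = 3/10
CG = +√(3/10) = +0.547723

+0.547723  (= +√(3/10))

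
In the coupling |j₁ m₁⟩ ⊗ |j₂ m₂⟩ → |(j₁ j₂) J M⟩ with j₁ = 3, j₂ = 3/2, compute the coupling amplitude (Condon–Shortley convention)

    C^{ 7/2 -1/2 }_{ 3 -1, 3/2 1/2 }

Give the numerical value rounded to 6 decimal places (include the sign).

−√(2/7) = -0.534522

√[8·1!5!2!/9! · 2!4!2!1!3!4!] = √(512/7)
  +(−1)^0/∏(0,1,4,2,1,0)! = 1/48  (running 1/48)
  +(−1)^1/∏(1,0,3,1,2,1)! = -1/12  (running -1/16)
⟨..|..⟩ = √(512/7)·(-1/16) = -0.534522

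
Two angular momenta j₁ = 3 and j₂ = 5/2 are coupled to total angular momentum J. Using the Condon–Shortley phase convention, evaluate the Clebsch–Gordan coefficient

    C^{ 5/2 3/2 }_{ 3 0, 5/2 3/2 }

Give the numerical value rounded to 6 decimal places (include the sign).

+0.483046

√[6·3!3!2!/9! · 3!3!4!1!4!1!] = √(864/35)
  +(−1)^2/∏(2,1,1,2,2,0)! = 1/8  (running 1/8)
  +(−1)^3/∏(3,0,0,1,3,1)! = -1/36  (running 7/72)
⟨..|..⟩ = √(864/35)·(7/72) = +0.483046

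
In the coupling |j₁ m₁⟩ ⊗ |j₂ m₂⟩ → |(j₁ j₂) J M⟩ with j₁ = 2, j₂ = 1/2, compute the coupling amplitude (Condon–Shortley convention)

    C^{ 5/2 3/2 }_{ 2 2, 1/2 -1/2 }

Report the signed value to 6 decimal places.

+0.447214  (= +√(1/5))

√[6·0!4!1!/6! · 4!0!0!1!4!1!] = √(576/5)
  +(−1)^0/∏(0,0,0,0,4,1)! = 1/24  (running 1/24)
⟨..|..⟩ = √(576/5)·(1/24) = +0.447214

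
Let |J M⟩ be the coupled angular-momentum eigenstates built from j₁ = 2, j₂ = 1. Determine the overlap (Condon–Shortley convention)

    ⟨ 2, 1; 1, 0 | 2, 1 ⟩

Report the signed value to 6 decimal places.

j₁+j₂−J=1  J+j₁−j₂=3  J−j₁+j₂=1  j₁+j₂+J+1=6
(j₁±m₁, j₂±m₂, J±M) = (3,1,1,1,3,1)
P² = 3/2
sum k=0..1:
  [0] +1/2 = 1/2
  [1] −1/6 = -1/6
S = 1/3
C² = P²·S² = 1/6 ; C = +0.408248

+√(1/6) = +0.408248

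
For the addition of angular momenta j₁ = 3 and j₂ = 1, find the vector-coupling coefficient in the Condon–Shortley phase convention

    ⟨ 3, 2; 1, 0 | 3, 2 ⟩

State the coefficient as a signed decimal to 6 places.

+0.577350  (= +√(1/3))

j₁+j₂−J=1  J+j₁−j₂=5  J−j₁+j₂=1  j₁+j₂+J+1=8
(j₁±m₁, j₂±m₂, J±M) = (5,1,1,1,5,1)
P² = 300
sum k=0..1:
  [0] +1/24 = 1/24
  [1] −1/120 = -1/120
S = 1/30
C² = P²·S² = 1/3 ; C = +0.577350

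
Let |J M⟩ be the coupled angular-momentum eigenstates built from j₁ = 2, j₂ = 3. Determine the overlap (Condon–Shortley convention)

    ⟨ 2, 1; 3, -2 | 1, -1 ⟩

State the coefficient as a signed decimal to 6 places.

j₁+j₂−J=4  J+j₁−j₂=0  J−j₁+j₂=2  j₁+j₂+J+1=7
(j₁±m₁, j₂±m₂, J±M) = (3,1,1,5,0,2)
P² = 288/7
sum k=1..1:
  [1] −1/12 = -1/12
S = -1/12
C² = P²·S² = 2/7 ; C = -0.534522

-0.534522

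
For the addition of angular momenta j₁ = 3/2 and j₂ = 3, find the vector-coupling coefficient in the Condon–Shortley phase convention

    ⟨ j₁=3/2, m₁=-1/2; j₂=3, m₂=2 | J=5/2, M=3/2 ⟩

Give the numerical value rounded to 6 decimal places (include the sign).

√[6·2!1!4!/8! · 1!2!5!1!4!1!] = √(288/7)
  +(−1)^1/∏(1,1,1,4,0,0)! = -1/24  (running -1/24)
  +(−1)^2/∏(2,0,0,3,1,1)! = 1/12  (running 1/24)
⟨..|..⟩ = √(288/7)·(1/24) = +0.267261

+√(1/14) = +0.267261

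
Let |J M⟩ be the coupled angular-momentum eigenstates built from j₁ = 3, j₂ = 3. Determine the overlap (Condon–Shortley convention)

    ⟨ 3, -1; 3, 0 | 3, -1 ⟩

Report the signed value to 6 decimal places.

triangle: 3!*3!*3!/10! = 216/3628800
(j±m)!: 2!*4!*3!*3!*2!*4! = 82944
prefactor² = (2J+1)*Δ*N² = 864/25
  k=1: −1/(1!*2!*3!*2!*0!*1!) = -1/24
  k=2: +1/(2!*1!*2!*1!*1!*2!) = 1/8
  k=3: −1/(3!*0!*1!*0!*2!*3!) = -1/72
Σ = 5/72  ⇒  CG² = 864/25*5/72² = 1/6
CG = +√(1/6) = +0.408248

+0.408248  (= +√(1/6))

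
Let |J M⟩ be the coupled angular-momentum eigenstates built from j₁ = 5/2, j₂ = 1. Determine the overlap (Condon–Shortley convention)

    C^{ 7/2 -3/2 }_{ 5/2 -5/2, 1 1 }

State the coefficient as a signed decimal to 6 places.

+√(1/21) = +0.218218

j₁+j₂−J=0  J+j₁−j₂=5  J−j₁+j₂=2  j₁+j₂+J+1=8
(j₁±m₁, j₂±m₂, J±M) = (0,5,2,0,2,5)
P² = 19200/7
sum k=0..0:
  [0] +1/240 = 1/240
S = 1/240
C² = P²·S² = 1/21 ; C = +0.218218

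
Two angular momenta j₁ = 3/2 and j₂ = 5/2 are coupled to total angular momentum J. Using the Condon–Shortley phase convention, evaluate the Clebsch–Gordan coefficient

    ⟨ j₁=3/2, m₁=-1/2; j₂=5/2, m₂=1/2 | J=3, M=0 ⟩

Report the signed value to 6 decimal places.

triangle: 1!·2!·4!/8! = 48/40320
(j±m)!: 1!·2!·3!·2!·3!·3! = 864
prefactor² = (2J+1)·Δ·N² = 36/5
  k=0: +1/(0!·1!·2!·3!·0!·1!) = 1/12
  k=1: −1/(1!·0!·1!·2!·1!·2!) = -1/4
Σ = -1/6  ⇒  CG² = 36/5·(-1/6)² = 1/5
CG = −√(1/5) = -0.447214

-0.447214  (= −√(1/5))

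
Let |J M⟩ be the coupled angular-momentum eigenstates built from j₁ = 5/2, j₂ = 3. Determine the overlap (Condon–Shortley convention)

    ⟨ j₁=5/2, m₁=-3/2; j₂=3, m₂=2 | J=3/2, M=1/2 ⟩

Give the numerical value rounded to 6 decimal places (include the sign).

−√(1/21) = -0.218218

triangle: 4!×1!×2!/8! = 48/40320
(j±m)!: 1!×4!×5!×1!×2!×1! = 5760
prefactor² = (2J+1)×Δ×N² = 192/7
  k=3: −1/(3!×1!×1!×2!×0!×0!) = -1/12
  k=4: +1/(4!×0!×0!×1!×1!×1!) = 1/24
Σ = -1/24  ⇒  CG² = 192/7×(-1/24)² = 1/21
CG = −√(1/21) = -0.218218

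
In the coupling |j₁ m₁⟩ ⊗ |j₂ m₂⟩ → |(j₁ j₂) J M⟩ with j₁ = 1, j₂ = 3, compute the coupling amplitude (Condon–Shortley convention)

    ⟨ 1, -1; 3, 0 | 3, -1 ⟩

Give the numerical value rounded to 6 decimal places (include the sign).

triangle: 1!*1!*5!/8! = 120/40320
(j±m)!: 0!*2!*3!*3!*2!*4! = 3456
prefactor² = (2J+1)*Δ*N² = 72
  k=1: −1/(1!*0!*1!*2!*0!*3!) = -1/12
Σ = -1/12  ⇒  CG² = 72*(-1/12)² = 1/2
CG = −√(1/2) = -0.707107

-0.707107  (= −√(1/2))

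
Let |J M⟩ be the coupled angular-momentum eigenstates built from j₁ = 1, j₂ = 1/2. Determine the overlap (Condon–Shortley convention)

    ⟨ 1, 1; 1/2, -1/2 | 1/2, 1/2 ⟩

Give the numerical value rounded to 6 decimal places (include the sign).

+√(2/3) ≈ +0.816497

triangle: 1!×1!×0!/3! = 1/6
(j±m)!: 2!×0!×0!×1!×1!×0! = 2
prefactor² = (2J+1)×Δ×N² = 2/3
  k=0: +1/(0!×1!×0!×0!×1!×0!) = 1
Σ = 1  ⇒  CG² = 2/3×1² = 2/3
CG = +√(2/3) = +0.816497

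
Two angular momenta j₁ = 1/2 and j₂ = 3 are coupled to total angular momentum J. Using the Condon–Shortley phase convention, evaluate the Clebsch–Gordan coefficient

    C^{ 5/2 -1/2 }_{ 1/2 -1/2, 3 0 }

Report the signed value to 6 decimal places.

−√(3/7) ≈ -0.654654

j₁+j₂−J=1  J+j₁−j₂=0  J−j₁+j₂=5  j₁+j₂+J+1=7
(j₁±m₁, j₂±m₂, J±M) = (0,1,3,3,2,3)
P² = 432/7
sum k=1..1:
  [1] −1/12 = -1/12
S = -1/12
C² = P²·S² = 3/7 ; C = -0.654654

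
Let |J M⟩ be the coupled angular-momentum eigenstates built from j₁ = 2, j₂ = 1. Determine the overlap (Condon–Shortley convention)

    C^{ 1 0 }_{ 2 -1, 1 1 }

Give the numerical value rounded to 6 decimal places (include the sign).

+√(3/10) = +0.547723

√[3·2!2!0!/5! · 1!3!2!0!1!1!] = √(6/5)
  +(−1)^2/∏(2,0,1,0,1,0)! = 1/2  (running 1/2)
⟨..|..⟩ = √(6/5)·(1/2) = +0.547723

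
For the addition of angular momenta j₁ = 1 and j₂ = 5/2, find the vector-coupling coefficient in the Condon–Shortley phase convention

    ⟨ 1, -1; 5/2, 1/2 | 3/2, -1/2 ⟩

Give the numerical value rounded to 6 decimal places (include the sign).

+0.447214

√[4·2!0!3!/6! · 0!2!3!2!1!2!] = √(16/5)
  +(−1)^2/∏(2,0,0,1,0,2)! = 1/4  (running 1/4)
⟨..|..⟩ = √(16/5)·(1/4) = +0.447214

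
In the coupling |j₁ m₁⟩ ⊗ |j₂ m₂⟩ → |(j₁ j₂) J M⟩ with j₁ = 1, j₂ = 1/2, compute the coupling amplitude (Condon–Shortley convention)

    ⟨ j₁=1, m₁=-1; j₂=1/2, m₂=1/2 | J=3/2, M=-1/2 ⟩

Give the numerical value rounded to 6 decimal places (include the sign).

triangle: 0!*2!*1!/4! = 2/24
(j±m)!: 0!*2!*1!*0!*1!*2! = 4
prefactor² = (2J+1)*Δ*N² = 4/3
  k=0: +1/(0!*0!*2!*1!*0!*0!) = 1/2
Σ = 1/2  ⇒  CG² = 4/3*1/2² = 1/3
CG = +√(1/3) = +0.577350

+0.577350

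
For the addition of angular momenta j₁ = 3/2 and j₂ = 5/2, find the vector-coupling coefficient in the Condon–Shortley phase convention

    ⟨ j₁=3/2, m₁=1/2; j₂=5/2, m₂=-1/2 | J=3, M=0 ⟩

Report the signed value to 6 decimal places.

j₁+j₂−J=1  J+j₁−j₂=2  J−j₁+j₂=4  j₁+j₂+J+1=8
(j₁±m₁, j₂±m₂, J±M) = (2,1,2,3,3,3)
P² = 36/5
sum k=0..1:
  [0] +1/4 = 1/4
  [1] −1/12 = -1/12
S = 1/6
C² = P²·S² = 1/5 ; C = +0.447214

+0.447214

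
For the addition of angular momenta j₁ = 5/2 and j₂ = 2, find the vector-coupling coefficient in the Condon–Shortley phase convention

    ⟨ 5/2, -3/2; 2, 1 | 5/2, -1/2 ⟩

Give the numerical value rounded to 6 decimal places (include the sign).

+√(6/35) ≈ +0.414039

j₁+j₂−J=2  J+j₁−j₂=3  J−j₁+j₂=2  j₁+j₂+J+1=8
(j₁±m₁, j₂±m₂, J±M) = (1,4,3,1,2,3)
P² = 216/35
sum k=1..2:
  [1] −1/12 = -1/12
  [2] +1/4 = 1/4
S = 1/6
C² = P²·S² = 6/35 ; C = +0.414039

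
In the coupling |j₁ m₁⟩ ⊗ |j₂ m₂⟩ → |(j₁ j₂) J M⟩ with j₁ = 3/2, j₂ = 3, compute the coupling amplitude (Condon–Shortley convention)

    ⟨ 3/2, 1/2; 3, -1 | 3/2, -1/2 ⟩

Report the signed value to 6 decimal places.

−√(12/35) = -0.585540

triangle: 3!·0!·3!/7! = 36/5040
(j±m)!: 2!·1!·2!·4!·1!·2! = 192
prefactor² = (2J+1)·Δ·N² = 192/35
  k=1: −1/(1!·2!·0!·1!·0!·2!) = -1/4
Σ = -1/4  ⇒  CG² = 192/35·(-1/4)² = 12/35
CG = −√(12/35) = -0.585540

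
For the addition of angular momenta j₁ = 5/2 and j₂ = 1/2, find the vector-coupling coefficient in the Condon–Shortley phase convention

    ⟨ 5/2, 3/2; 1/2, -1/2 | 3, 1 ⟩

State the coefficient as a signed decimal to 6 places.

j₁+j₂−J=0  J+j₁−j₂=5  J−j₁+j₂=1  j₁+j₂+J+1=7
(j₁±m₁, j₂±m₂, J±M) = (4,1,0,1,4,2)
P² = 192
sum k=0..0:
  [0] +1/24 = 1/24
S = 1/24
C² = P²·S² = 1/3 ; C = +0.577350

+√(1/3) = +0.577350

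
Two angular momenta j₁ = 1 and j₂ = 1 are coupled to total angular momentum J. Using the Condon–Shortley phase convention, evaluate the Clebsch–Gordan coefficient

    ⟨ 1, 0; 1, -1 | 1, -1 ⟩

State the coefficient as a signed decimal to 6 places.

j₁+j₂−J=1  J+j₁−j₂=1  J−j₁+j₂=1  j₁+j₂+J+1=4
(j₁±m₁, j₂±m₂, J±M) = (1,1,0,2,0,2)
P² = 1/2
sum k=0..0:
  [0] +1/1 = 1
S = 1
C² = P²·S² = 1/2 ; C = +0.707107

+√(1/2) ≈ +0.707107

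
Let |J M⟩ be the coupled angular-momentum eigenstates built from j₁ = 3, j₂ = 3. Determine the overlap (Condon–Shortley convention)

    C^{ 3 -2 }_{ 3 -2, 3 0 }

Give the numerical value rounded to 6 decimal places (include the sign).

+0.408248

√[7·3!3!3!/10! · 1!5!3!3!1!5!] = √(216)
  +(−1)^2/∏(2,1,3,1,0,2)! = 1/24  (running 1/24)
  +(−1)^3/∏(3,0,2,0,1,3)! = -1/72  (running 1/36)
⟨..|..⟩ = √(216)·(1/36) = +0.408248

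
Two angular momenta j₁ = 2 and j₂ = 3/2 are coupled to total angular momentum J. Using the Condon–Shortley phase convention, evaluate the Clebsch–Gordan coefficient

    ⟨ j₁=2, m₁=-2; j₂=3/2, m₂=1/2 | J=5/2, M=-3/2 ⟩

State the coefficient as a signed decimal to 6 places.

−√(16/35) ≈ -0.676123

√[6·1!3!2!/7! · 0!4!2!1!1!4!] = √(576/35)
  +(−1)^1/∏(1,0,3,1,0,1)! = -1/6  (running -1/6)
⟨..|..⟩ = √(576/35)·(-1/6) = -0.676123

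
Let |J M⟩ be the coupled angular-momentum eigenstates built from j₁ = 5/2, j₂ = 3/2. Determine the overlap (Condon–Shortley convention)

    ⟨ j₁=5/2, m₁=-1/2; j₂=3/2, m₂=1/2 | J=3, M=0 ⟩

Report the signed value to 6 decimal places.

-0.447214  (= −√(1/5))

triangle: 1!*4!*2!/8! = 48/40320
(j±m)!: 2!*3!*2!*1!*3!*3! = 864
prefactor² = (2J+1)*Δ*N² = 36/5
  k=0: +1/(0!*1!*3!*2!*1!*0!) = 1/12
  k=1: −1/(1!*0!*2!*1!*2!*1!) = -1/4
Σ = -1/6  ⇒  CG² = 36/5*(-1/6)² = 1/5
CG = −√(1/5) = -0.447214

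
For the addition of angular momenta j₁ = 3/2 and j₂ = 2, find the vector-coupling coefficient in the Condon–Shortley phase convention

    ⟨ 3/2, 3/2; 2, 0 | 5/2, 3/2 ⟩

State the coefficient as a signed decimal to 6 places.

+0.717137  (= +√(18/35))

j₁+j₂−J=1  J+j₁−j₂=2  J−j₁+j₂=3  j₁+j₂+J+1=7
(j₁±m₁, j₂±m₂, J±M) = (3,0,2,2,4,1)
P² = 288/35
sum k=0..0:
  [0] +1/4 = 1/4
S = 1/4
C² = P²·S² = 18/35 ; C = +0.717137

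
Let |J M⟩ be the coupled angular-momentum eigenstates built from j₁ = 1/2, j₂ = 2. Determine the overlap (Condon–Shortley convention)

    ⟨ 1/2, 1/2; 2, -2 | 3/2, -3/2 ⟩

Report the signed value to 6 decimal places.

+√(4/5) ≈ +0.894427

triangle: 1!*0!*3!/5! = 6/120
(j±m)!: 1!*0!*0!*4!*0!*3! = 144
prefactor² = (2J+1)*Δ*N² = 144/5
  k=0: +1/(0!*1!*0!*0!*0!*3!) = 1/6
Σ = 1/6  ⇒  CG² = 144/5*1/6² = 4/5
CG = +√(4/5) = +0.894427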